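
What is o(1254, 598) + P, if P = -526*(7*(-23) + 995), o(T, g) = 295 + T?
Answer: -437135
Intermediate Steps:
P = -438684 (P = -526*(-161 + 995) = -526*834 = -438684)
o(1254, 598) + P = (295 + 1254) - 438684 = 1549 - 438684 = -437135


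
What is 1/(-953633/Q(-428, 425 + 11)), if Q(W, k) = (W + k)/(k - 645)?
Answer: 8/199309297 ≈ 4.0139e-8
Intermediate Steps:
Q(W, k) = (W + k)/(-645 + k)
1/(-953633/Q(-428, 425 + 11)) = 1/(-953633*(-645 + (425 + 11))/(-428 + (425 + 11))) = 1/(-953633*(-645 + 436)/(-428 + 436)) = 1/(-953633/(8/(-209))) = 1/(-953633/((-1/209*8))) = 1/(-953633/(-8/209)) = 1/(-953633*(-209/8)) = 1/(199309297/8) = 8/199309297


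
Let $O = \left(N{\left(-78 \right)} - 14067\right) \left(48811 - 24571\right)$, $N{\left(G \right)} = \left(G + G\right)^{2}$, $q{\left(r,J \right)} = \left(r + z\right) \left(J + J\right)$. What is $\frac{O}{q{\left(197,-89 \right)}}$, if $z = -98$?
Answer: $- \frac{13828920}{979} \approx -14126.0$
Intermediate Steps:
$q{\left(r,J \right)} = 2 J \left(-98 + r\right)$ ($q{\left(r,J \right)} = \left(r - 98\right) \left(J + J\right) = \left(-98 + r\right) 2 J = 2 J \left(-98 + r\right)$)
$N{\left(G \right)} = 4 G^{2}$ ($N{\left(G \right)} = \left(2 G\right)^{2} = 4 G^{2}$)
$O = 248920560$ ($O = \left(4 \left(-78\right)^{2} - 14067\right) \left(48811 - 24571\right) = \left(4 \cdot 6084 - 14067\right) 24240 = \left(24336 - 14067\right) 24240 = 10269 \cdot 24240 = 248920560$)
$\frac{O}{q{\left(197,-89 \right)}} = \frac{248920560}{2 \left(-89\right) \left(-98 + 197\right)} = \frac{248920560}{2 \left(-89\right) 99} = \frac{248920560}{-17622} = 248920560 \left(- \frac{1}{17622}\right) = - \frac{13828920}{979}$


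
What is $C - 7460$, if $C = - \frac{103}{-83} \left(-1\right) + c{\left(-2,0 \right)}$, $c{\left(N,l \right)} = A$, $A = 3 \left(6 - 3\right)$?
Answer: $- \frac{618536}{83} \approx -7452.2$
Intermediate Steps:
$A = 9$ ($A = 3 \cdot 3 = 9$)
$c{\left(N,l \right)} = 9$
$C = \frac{644}{83}$ ($C = - \frac{103}{-83} \left(-1\right) + 9 = \left(-103\right) \left(- \frac{1}{83}\right) \left(-1\right) + 9 = \frac{103}{83} \left(-1\right) + 9 = - \frac{103}{83} + 9 = \frac{644}{83} \approx 7.759$)
$C - 7460 = \frac{644}{83} - 7460 = - \frac{618536}{83}$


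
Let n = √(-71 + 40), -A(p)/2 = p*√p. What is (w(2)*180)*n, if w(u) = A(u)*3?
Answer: -2160*I*√62 ≈ -17008.0*I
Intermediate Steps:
A(p) = -2*p^(3/2) (A(p) = -2*p*√p = -2*p^(3/2))
n = I*√31 (n = √(-31) = I*√31 ≈ 5.5678*I)
w(u) = -6*u^(3/2) (w(u) = -2*u^(3/2)*3 = -6*u^(3/2))
(w(2)*180)*n = (-12*√2*180)*(I*√31) = (-2160*√2)*(I*√31) = -2160*I*√62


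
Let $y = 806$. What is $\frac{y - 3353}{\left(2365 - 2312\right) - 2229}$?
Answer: $\frac{2547}{2176} \approx 1.1705$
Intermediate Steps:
$\frac{y - 3353}{\left(2365 - 2312\right) - 2229} = \frac{806 - 3353}{\left(2365 - 2312\right) - 2229} = - \frac{2547}{\left(2365 - 2312\right) - 2229} = - \frac{2547}{53 - 2229} = - \frac{2547}{-2176} = \left(-2547\right) \left(- \frac{1}{2176}\right) = \frac{2547}{2176}$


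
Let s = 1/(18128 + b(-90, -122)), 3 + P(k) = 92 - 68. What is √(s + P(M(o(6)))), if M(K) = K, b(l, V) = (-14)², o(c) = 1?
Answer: √195865745/3054 ≈ 4.5826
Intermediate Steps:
b(l, V) = 196
P(k) = 21 (P(k) = -3 + (92 - 68) = -3 + 24 = 21)
s = 1/18324 (s = 1/(18128 + 196) = 1/18324 ≈ 5.4573e-5)
√(s + P(M(o(6)))) = √(1/18324 + 21) = √(384805/18324) = √195865745/3054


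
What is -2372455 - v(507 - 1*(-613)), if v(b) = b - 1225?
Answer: -2372350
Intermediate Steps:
v(b) = -1225 + b
-2372455 - v(507 - 1*(-613)) = -2372455 - (-1225 + (507 - 1*(-613))) = -2372455 - (-1225 + (507 + 613)) = -2372455 - (-1225 + 1120) = -2372455 - 1*(-105) = -2372455 + 105 = -2372350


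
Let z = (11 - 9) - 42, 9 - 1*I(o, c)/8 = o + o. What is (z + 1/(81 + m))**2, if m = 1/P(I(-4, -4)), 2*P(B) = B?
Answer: 48528565264/30349081 ≈ 1599.0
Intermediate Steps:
I(o, c) = 72 - 16*o (I(o, c) = 72 - 8*(o + o) = 72 - 16*o)
P(B) = B/2
z = -40 (z = 2 - 42 = -40)
m = 1/68 (m = 1/((72 - 16*(-4))/2) = 1/((72 + 64)/2) = 1/((1/2)*136) = 1/68 ≈ 0.014706)
(z + 1/(81 + m))**2 = (-40 + 1/(81 + 1/68))**2 = (-40 + 1/(5509/68))**2 = (-40 + 68/5509)**2 = (-220292/5509)**2 = 48528565264/30349081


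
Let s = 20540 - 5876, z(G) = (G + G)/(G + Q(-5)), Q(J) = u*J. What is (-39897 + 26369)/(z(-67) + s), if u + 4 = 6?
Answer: -520828/564631 ≈ -0.92242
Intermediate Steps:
u = 2 (u = -4 + 6 = 2)
Q(J) = 2*J
z(G) = 2*G/(-10 + G) (z(G) = (G + G)/(G + 2*(-5)) = (2*G)/(G - 10) = (2*G)/(-10 + G) = 2*G/(-10 + G))
s = 14664
(-39897 + 26369)/(z(-67) + s) = (-39897 + 26369)/(2*(-67)/(-10 - 67) + 14664) = -13528/(2*(-67)/(-77) + 14664) = -13528/(2*(-67)*(-1/77) + 14664) = -13528/(134/77 + 14664) = -13528/1129262/77 = -13528*77/1129262 = -520828/564631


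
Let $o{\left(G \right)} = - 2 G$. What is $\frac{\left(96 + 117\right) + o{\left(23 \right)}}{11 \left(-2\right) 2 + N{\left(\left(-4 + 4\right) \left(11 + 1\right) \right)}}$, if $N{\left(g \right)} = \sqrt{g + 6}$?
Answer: $- \frac{3674}{965} - \frac{167 \sqrt{6}}{1930} \approx -4.0192$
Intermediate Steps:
$N{\left(g \right)} = \sqrt{6 + g}$
$\frac{\left(96 + 117\right) + o{\left(23 \right)}}{11 \left(-2\right) 2 + N{\left(\left(-4 + 4\right) \left(11 + 1\right) \right)}} = \frac{\left(96 + 117\right) - 46}{11 \left(-2\right) 2 + \sqrt{6 + \left(-4 + 4\right) \left(11 + 1\right)}} = \frac{213 - 46}{\left(-22\right) 2 + \sqrt{6 + 0 \cdot 12}} = \frac{167}{-44 + \sqrt{6 + 0}} = \frac{167}{-44 + \sqrt{6}}$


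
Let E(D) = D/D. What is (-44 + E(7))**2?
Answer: 1849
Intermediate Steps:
E(D) = 1
(-44 + E(7))**2 = (-44 + 1)**2 = (-43)**2 = 1849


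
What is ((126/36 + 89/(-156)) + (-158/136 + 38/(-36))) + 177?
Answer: 706939/3978 ≈ 177.71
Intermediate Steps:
((126/36 + 89/(-156)) + (-158/136 + 38/(-36))) + 177 = ((126*(1/36) + 89*(-1/156)) + (-158*1/136 + 38*(-1/36))) + 177 = ((7/2 - 89/156) + (-79/68 - 19/18)) + 177 = (457/156 - 1357/612) + 177 = 2833/3978 + 177 = 706939/3978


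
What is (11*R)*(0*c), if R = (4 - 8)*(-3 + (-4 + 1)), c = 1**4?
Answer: 0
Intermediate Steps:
c = 1
R = 24 (R = -4*(-3 - 3) = -4*(-6) = 24)
(11*R)*(0*c) = (11*24)*(0*1) = 264*0 = 0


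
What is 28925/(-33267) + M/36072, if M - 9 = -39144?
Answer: -20045185/10256472 ≈ -1.9544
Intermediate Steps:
M = -39135 (M = 9 - 39144 = -39135)
28925/(-33267) + M/36072 = 28925/(-33267) - 39135/36072 = 28925*(-1/33267) - 39135*1/36072 = -2225/2559 - 13045/12024 = -20045185/10256472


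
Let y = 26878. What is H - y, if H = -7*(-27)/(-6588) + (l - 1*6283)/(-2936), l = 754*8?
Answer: -4813732115/179096 ≈ -26878.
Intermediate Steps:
l = 6032
H = 10173/179096 (H = -7*(-27)/(-6588) + (6032 - 1*6283)/(-2936) = 189*(-1/6588) + (6032 - 6283)*(-1/2936) = -7/244 - 251*(-1/2936) = -7/244 + 251/2936 = 10173/179096 ≈ 0.056802)
H - y = 10173/179096 - 1*26878 = 10173/179096 - 26878 = -4813732115/179096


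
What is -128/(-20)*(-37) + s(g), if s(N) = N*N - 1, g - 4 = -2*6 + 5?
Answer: -1144/5 ≈ -228.80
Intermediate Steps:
g = -3 (g = 4 + (-2*6 + 5) = 4 + (-12 + 5) = 4 - 7 = -3)
s(N) = -1 + N² (s(N) = N² - 1 = -1 + N²)
-128/(-20)*(-37) + s(g) = -128/(-20)*(-37) + (-1 + (-3)²) = -128*(-1/20)*(-37) + (-1 + 9) = (32/5)*(-37) + 8 = -1184/5 + 8 = -1144/5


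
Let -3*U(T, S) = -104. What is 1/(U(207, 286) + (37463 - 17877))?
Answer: 3/58862 ≈ 5.0967e-5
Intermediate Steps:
U(T, S) = 104/3 (U(T, S) = -⅓*(-104) = 104/3)
1/(U(207, 286) + (37463 - 17877)) = 1/(104/3 + (37463 - 17877)) = 1/(104/3 + 19586) = 1/(58862/3) = 3/58862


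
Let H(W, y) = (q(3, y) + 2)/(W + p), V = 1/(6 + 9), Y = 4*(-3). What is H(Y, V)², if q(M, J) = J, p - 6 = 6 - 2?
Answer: 961/900 ≈ 1.0678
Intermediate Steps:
p = 10 (p = 6 + (6 - 2) = 6 + 4 = 10)
Y = -12
V = 1/15 ≈ 0.066667
H(W, y) = (2 + y)/(10 + W) (H(W, y) = (y + 2)/(W + 10) = (2 + y)/(10 + W))
H(Y, V)² = ((2 + 1/15)/(10 - 12))² = ((31/15)/(-2))² = (-½*31/15)² = (-31/30)² = 961/900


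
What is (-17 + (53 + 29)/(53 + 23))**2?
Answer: 366025/1444 ≈ 253.48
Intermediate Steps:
(-17 + (53 + 29)/(53 + 23))**2 = (-17 + 82/76)**2 = (-17 + 82*(1/76))**2 = (-17 + 41/38)**2 = (-605/38)**2 = 366025/1444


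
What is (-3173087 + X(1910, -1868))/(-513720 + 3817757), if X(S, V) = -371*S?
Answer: -3881697/3304037 ≈ -1.1748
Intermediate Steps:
(-3173087 + X(1910, -1868))/(-513720 + 3817757) = (-3173087 - 371*1910)/(-513720 + 3817757) = (-3173087 - 708610)/3304037 = -3881697*1/3304037 = -3881697/3304037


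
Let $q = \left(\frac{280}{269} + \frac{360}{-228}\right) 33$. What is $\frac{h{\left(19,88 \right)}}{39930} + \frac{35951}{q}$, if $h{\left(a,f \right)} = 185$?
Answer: $- \frac{336866091}{166375} \approx -2024.7$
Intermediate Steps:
$q = - \frac{90750}{5111}$ ($q = \left(280 \cdot \frac{1}{269} + 360 \left(- \frac{1}{228}\right)\right) 33 = \left(\frac{280}{269} - \frac{30}{19}\right) 33 = \left(- \frac{2750}{5111}\right) 33 = - \frac{90750}{5111} \approx -17.756$)
$\frac{h{\left(19,88 \right)}}{39930} + \frac{35951}{q} = \frac{185}{39930} + \frac{35951}{- \frac{90750}{5111}} = 185 \cdot \frac{1}{39930} + 35951 \left(- \frac{5111}{90750}\right) = \frac{37}{7986} - \frac{183745561}{90750} = - \frac{336866091}{166375}$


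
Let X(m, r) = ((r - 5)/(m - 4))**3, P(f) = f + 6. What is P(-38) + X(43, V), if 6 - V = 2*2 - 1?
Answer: -1898216/59319 ≈ -32.000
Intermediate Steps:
P(f) = 6 + f
V = 3 (V = 6 - (2*2 - 1) = 6 - (4 - 1) = 6 - 1*3 = 6 - 3 = 3)
X(m, r) = (-5 + r)**3/(-4 + m)**3 (X(m, r) = ((-5 + r)/(-4 + m))**3 = (-5 + r)**3/(-4 + m)**3)
P(-38) + X(43, V) = (6 - 38) + (-5 + 3)**3/(-4 + 43)**3 = -32 + (-2)**3/39**3 = -32 - 8*1/59319 = -32 - 8/59319 = -1898216/59319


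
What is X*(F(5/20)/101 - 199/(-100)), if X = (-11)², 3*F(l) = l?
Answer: 3649481/15150 ≈ 240.89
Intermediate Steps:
F(l) = l/3
X = 121
X*(F(5/20)/101 - 199/(-100)) = 121*(((5/20)/3)/101 - 199/(-100)) = 121*(((5*(1/20))/3)*(1/101) - 199*(-1/100)) = 121*(((⅓)*(¼))*(1/101) + 199/100) = 121*((1/12)*(1/101) + 199/100) = 121*(1/1212 + 199/100) = 121*(30161/15150) = 3649481/15150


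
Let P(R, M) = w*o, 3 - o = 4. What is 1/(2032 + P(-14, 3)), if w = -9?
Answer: 1/2041 ≈ 0.00048996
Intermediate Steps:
o = -1 (o = 3 - 1*4 = 3 - 4 = -1)
P(R, M) = 9 (P(R, M) = -9*(-1) = 9)
1/(2032 + P(-14, 3)) = 1/(2032 + 9) = 1/2041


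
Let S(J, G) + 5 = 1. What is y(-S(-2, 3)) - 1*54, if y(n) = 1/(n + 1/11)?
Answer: -2419/45 ≈ -53.756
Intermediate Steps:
S(J, G) = -4 (S(J, G) = -5 + 1 = -4)
y(n) = 1/(1/11 + n) (y(n) = 1/(n + 1/11) = 1/(1/11 + n))
y(-S(-2, 3)) - 1*54 = 11/(1 + 11*(-1*(-4))) - 1*54 = 11/(1 + 11*4) - 54 = 11/(1 + 44) - 54 = 11/45 - 54 = -2419/45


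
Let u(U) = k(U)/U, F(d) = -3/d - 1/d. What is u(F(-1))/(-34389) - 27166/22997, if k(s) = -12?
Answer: -311380861/263614611 ≈ -1.1812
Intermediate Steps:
F(d) = -4/d
u(U) = -12/U
u(F(-1))/(-34389) - 27166/22997 = -12/((-4/(-1)))/(-34389) - 27166/22997 = -12/((-4*(-1)))*(-1/34389) - 27166*1/22997 = -12/4*(-1/34389) - 27166/22997 = -12*¼*(-1/34389) - 27166/22997 = -3*(-1/34389) - 27166/22997 = 1/11463 - 27166/22997 = -311380861/263614611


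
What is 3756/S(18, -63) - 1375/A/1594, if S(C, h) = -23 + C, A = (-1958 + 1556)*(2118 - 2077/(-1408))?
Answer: -1795605570352972/2390316257685 ≈ -751.20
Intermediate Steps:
A = -599828421/704 (A = -402*(2118 - 2077*(-1/1408)) = -402*(2118 + 2077/1408) = -402*2984221/1408 = -599828421/704 ≈ -8.5203e+5)
3756/S(18, -63) - 1375/A/1594 = 3756/(-23 + 18) - 1375/(-599828421/704)/1594 = 3756/(-5) - 1375*(-704/599828421)*(1/1594) = 3756*(-⅕) + (968000/599828421)*(1/1594) = -3756/5 + 484000/478063251537 = -1795605570352972/2390316257685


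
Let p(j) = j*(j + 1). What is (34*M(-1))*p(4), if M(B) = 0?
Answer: 0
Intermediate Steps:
p(j) = j*(1 + j)
(34*M(-1))*p(4) = (34*0)*(4*(1 + 4)) = 0*(4*5) = 0*20 = 0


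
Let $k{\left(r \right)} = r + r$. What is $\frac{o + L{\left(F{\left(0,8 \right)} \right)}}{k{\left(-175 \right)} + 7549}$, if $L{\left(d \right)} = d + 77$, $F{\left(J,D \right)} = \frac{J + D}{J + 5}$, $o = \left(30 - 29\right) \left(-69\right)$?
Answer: $\frac{48}{35995} \approx 0.0013335$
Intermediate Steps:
$o = -69$ ($o = 1 \left(-69\right) = -69$)
$F{\left(J,D \right)} = \frac{D + J}{5 + J}$
$L{\left(d \right)} = 77 + d$
$k{\left(r \right)} = 2 r$
$\frac{o + L{\left(F{\left(0,8 \right)} \right)}}{k{\left(-175 \right)} + 7549} = \frac{-69 + \left(77 + \frac{8 + 0}{5 + 0}\right)}{2 \left(-175\right) + 7549} = \frac{-69 + \left(77 + \frac{1}{5} \cdot 8\right)}{-350 + 7549} = \frac{-69 + \left(77 + \frac{1}{5} \cdot 8\right)}{7199} = \left(-69 + \left(77 + \frac{8}{5}\right)\right) \frac{1}{7199} = \left(-69 + \frac{393}{5}\right) \frac{1}{7199} = \frac{48}{5} \cdot \frac{1}{7199} = \frac{48}{35995}$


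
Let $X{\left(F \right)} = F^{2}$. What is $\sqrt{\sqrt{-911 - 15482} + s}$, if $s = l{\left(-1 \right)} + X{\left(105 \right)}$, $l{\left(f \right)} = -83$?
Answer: $\sqrt{10942 + 13 i \sqrt{97}} \approx 104.61 + 0.612 i$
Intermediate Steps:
$s = 10942$ ($s = -83 + 105^{2} = -83 + 11025 = 10942$)
$\sqrt{\sqrt{-911 - 15482} + s} = \sqrt{\sqrt{-911 - 15482} + 10942} = \sqrt{\sqrt{-16393} + 10942} = \sqrt{13 i \sqrt{97} + 10942} = \sqrt{10942 + 13 i \sqrt{97}}$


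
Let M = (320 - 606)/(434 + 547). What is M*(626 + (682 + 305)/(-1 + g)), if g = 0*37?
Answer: 103246/981 ≈ 105.25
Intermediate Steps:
g = 0
M = -286/981 ≈ -0.29154
M*(626 + (682 + 305)/(-1 + g)) = -286*(626 + (682 + 305)/(-1 + 0))/981 = -286*(626 + 987/(-1))/981 = -286*(626 + 987*(-1))/981 = -286*(626 - 987)/981 = -286/981*(-361) = 103246/981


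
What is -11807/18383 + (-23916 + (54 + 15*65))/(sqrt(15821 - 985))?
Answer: -11807/18383 - 22887*sqrt(3709)/7418 ≈ -188.54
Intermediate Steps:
-11807/18383 + (-23916 + (54 + 15*65))/(sqrt(15821 - 985)) = -11807*1/18383 + (-23916 + (54 + 975))/(sqrt(14836)) = -11807/18383 + (-23916 + 1029)/((2*sqrt(3709))) = -11807/18383 - 22887*sqrt(3709)/7418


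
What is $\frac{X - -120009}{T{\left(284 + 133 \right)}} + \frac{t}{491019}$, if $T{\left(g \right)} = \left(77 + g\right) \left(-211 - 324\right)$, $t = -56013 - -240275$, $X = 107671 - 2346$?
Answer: $- \frac{30972335683}{64885705755} \approx -0.47734$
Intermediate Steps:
$X = 105325$ ($X = 107671 - 2346 = 105325$)
$t = 184262$ ($t = -56013 + 240275 = 184262$)
$T{\left(g \right)} = -41195 - 535 g$ ($T{\left(g \right)} = \left(77 + g\right) \left(-535\right) = -41195 - 535 g$)
$\frac{X - -120009}{T{\left(284 + 133 \right)}} + \frac{t}{491019} = \frac{105325 - -120009}{-41195 - 535 \left(284 + 133\right)} + \frac{184262}{491019} = \frac{105325 + 120009}{-41195 - 223095} + 184262 \cdot \frac{1}{491019} = \frac{225334}{-41195 - 223095} + \frac{184262}{491019} = \frac{225334}{-264290} + \frac{184262}{491019} = 225334 \left(- \frac{1}{264290}\right) + \frac{184262}{491019} = - \frac{112667}{132145} + \frac{184262}{491019} = - \frac{30972335683}{64885705755}$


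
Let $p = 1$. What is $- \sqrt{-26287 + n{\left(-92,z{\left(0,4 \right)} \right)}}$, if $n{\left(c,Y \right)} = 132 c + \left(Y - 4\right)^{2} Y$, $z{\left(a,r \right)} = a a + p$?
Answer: $- i \sqrt{38422} \approx - 196.02 i$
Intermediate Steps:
$z{\left(a,r \right)} = 1 + a^{2}$ ($z{\left(a,r \right)} = a a + 1 = a^{2} + 1 = 1 + a^{2}$)
$n{\left(c,Y \right)} = 132 c + Y \left(-4 + Y\right)^{2}$ ($n{\left(c,Y \right)} = 132 c + \left(-4 + Y\right)^{2} Y = 132 c + Y \left(-4 + Y\right)^{2}$)
$- \sqrt{-26287 + n{\left(-92,z{\left(0,4 \right)} \right)}} = - \sqrt{-26287 + \left(132 \left(-92\right) + \left(1 + 0^{2}\right) \left(-4 + \left(1 + 0^{2}\right)\right)^{2}\right)} = - \sqrt{-26287 - \left(12144 - \left(1 + 0\right) \left(-4 + \left(1 + 0\right)\right)^{2}\right)} = - \sqrt{-26287 - \left(12144 - \left(-4 + 1\right)^{2}\right)} = - \sqrt{-26287 - \left(12144 - \left(-3\right)^{2}\right)} = - \sqrt{-26287 + \left(-12144 + 1 \cdot 9\right)} = - \sqrt{-26287 + \left(-12144 + 9\right)} = - \sqrt{-26287 - 12135} = - \sqrt{-38422} = - i \sqrt{38422}$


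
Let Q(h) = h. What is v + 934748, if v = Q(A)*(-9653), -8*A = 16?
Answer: 954054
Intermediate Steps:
A = -2 (A = -1/8*16 = -2)
v = 19306 (v = -2*(-9653) = 19306)
v + 934748 = 19306 + 934748 = 954054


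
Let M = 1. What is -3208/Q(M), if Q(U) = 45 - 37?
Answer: -401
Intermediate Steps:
Q(U) = 8
-3208/Q(M) = -3208/8 = -3208*⅛ = -401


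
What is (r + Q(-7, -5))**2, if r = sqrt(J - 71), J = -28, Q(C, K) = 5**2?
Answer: 526 + 150*I*sqrt(11) ≈ 526.0 + 497.49*I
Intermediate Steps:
Q(C, K) = 25
r = 3*I*sqrt(11) (r = sqrt(-28 - 71) = sqrt(-99) = 3*I*sqrt(11) ≈ 9.9499*I)
(r + Q(-7, -5))**2 = (3*I*sqrt(11) + 25)**2 = (25 + 3*I*sqrt(11))**2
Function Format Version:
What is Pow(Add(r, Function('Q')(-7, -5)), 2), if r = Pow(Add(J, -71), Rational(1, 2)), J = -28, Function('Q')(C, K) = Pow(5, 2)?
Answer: Add(526, Mul(150, I, Pow(11, Rational(1, 2)))) ≈ Add(526.00, Mul(497.49, I))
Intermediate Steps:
Function('Q')(C, K) = 25
r = Mul(3, I, Pow(11, Rational(1, 2))) (r = Pow(Add(-28, -71), Rational(1, 2)) = Pow(-99, Rational(1, 2)) = Mul(3, I, Pow(11, Rational(1, 2))) ≈ Mul(9.9499, I))
Pow(Add(r, Function('Q')(-7, -5)), 2) = Pow(Add(Mul(3, I, Pow(11, Rational(1, 2))), 25), 2) = Pow(Add(25, Mul(3, I, Pow(11, Rational(1, 2)))), 2)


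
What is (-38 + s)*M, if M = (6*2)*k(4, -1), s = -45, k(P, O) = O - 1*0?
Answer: 996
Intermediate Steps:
k(P, O) = O (k(P, O) = O + 0 = O)
M = -12 (M = (6*2)*(-1) = 12*(-1) = -12)
(-38 + s)*M = (-38 - 45)*(-12) = -83*(-12) = 996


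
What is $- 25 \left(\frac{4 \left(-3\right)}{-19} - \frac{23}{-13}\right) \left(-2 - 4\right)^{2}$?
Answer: $- \frac{533700}{247} \approx -2160.7$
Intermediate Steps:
$- 25 \left(\frac{4 \left(-3\right)}{-19} - \frac{23}{-13}\right) \left(-2 - 4\right)^{2} = - 25 \left(\left(-12\right) \left(- \frac{1}{19}\right) - - \frac{23}{13}\right) \left(-6\right)^{2} = - 25 \left(\frac{12}{19} + \frac{23}{13}\right) 36 = \left(-25\right) \frac{593}{247} \cdot 36 = \left(- \frac{14825}{247}\right) 36 = - \frac{533700}{247}$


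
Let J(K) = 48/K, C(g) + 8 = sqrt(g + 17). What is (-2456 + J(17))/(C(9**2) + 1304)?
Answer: -27024192/14275903 + 145964*sqrt(2)/14275903 ≈ -1.8785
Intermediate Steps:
C(g) = -8 + sqrt(17 + g) (C(g) = -8 + sqrt(g + 17) = -8 + sqrt(17 + g))
(-2456 + J(17))/(C(9**2) + 1304) = (-2456 + 48/17)/((-8 + sqrt(17 + 9**2)) + 1304) = (-2456 + 48*(1/17))/((-8 + sqrt(17 + 81)) + 1304) = (-2456 + 48/17)/((-8 + sqrt(98)) + 1304) = -41704/(17*((-8 + 7*sqrt(2)) + 1304)) = -41704/(17*(1296 + 7*sqrt(2)))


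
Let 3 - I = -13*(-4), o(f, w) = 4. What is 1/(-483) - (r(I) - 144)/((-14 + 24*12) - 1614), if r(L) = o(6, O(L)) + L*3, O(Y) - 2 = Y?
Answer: -139961/647220 ≈ -0.21625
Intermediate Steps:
O(Y) = 2 + Y
I = -49 (I = 3 - (-13)*(-4) = 3 - 1*52 = 3 - 52 = -49)
r(L) = 4 + 3*L (r(L) = 4 + L*3 = 4 + 3*L)
1/(-483) - (r(I) - 144)/((-14 + 24*12) - 1614) = 1/(-483) - ((4 + 3*(-49)) - 144)/((-14 + 24*12) - 1614) = -1/483 - ((4 - 147) - 144)/((-14 + 288) - 1614) = -1/483 - (-143 - 144)/(274 - 1614) = -1/483 - (-287)/(-1340) = -1/483 - (-287)*(-1)/1340 = -1/483 - 1*287/1340 = -1/483 - 287/1340 = -139961/647220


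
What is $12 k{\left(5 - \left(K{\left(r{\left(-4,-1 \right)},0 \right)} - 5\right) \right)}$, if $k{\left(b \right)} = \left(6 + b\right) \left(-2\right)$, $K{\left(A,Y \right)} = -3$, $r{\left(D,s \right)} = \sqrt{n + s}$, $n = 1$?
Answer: $-456$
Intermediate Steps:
$r{\left(D,s \right)} = \sqrt{1 + s}$
$k{\left(b \right)} = -12 - 2 b$
$12 k{\left(5 - \left(K{\left(r{\left(-4,-1 \right)},0 \right)} - 5\right) \right)} = 12 \left(-12 - 2 \left(5 - \left(-3 - 5\right)\right)\right) = 12 \left(-12 - 2 \left(5 - -8\right)\right) = 12 \left(-12 - 2 \left(5 + 8\right)\right) = 12 \left(-12 - 26\right) = 12 \left(-38\right) = -456$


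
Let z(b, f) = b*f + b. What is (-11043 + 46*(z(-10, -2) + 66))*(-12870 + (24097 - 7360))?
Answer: -29184249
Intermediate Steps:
z(b, f) = b + b*f
(-11043 + 46*(z(-10, -2) + 66))*(-12870 + (24097 - 7360)) = (-11043 + 46*(-10*(1 - 2) + 66))*(-12870 + (24097 - 7360)) = (-11043 + 46*(-10*(-1) + 66))*(-12870 + 16737) = (-11043 + 46*(10 + 66))*3867 = (-11043 + 46*76)*3867 = (-11043 + 3496)*3867 = -7547*3867 = -29184249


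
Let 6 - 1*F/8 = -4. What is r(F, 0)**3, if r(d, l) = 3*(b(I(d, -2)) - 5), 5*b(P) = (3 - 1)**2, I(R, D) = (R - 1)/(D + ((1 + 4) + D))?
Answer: -250047/125 ≈ -2000.4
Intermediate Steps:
F = 80 (F = 48 - 8*(-4) = 48 + 32 = 80)
I(R, D) = (-1 + R)/(5 + 2*D) (I(R, D) = (-1 + R)/(D + (5 + D)) = (-1 + R)/(5 + 2*D))
b(P) = 4/5 (b(P) = (3 - 1)**2/5 = (1/5)*2**2 = (1/5)*4 = 4/5)
r(d, l) = -63/5 (r(d, l) = 3*(4/5 - 5) = 3*(-21/5) = -63/5)
r(F, 0)**3 = (-63/5)**3 = -250047/125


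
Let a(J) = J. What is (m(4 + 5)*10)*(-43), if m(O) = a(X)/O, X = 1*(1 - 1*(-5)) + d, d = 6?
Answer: -1720/3 ≈ -573.33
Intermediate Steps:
X = 12 (X = 1*(1 - 1*(-5)) + 6 = 1*(1 + 5) + 6 = 1*6 + 6 = 6 + 6 = 12)
m(O) = 12/O
(m(4 + 5)*10)*(-43) = ((12/(4 + 5))*10)*(-43) = ((12/9)*10)*(-43) = ((12*(1/9))*10)*(-43) = ((4/3)*10)*(-43) = (40/3)*(-43) = -1720/3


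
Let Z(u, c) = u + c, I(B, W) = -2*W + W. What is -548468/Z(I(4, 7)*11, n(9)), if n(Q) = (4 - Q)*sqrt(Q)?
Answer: 137117/23 ≈ 5961.6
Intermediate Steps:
I(B, W) = -W
n(Q) = sqrt(Q)*(4 - Q)
Z(u, c) = c + u
-548468/Z(I(4, 7)*11, n(9)) = -548468/(sqrt(9)*(4 - 1*9) - 1*7*11) = -548468/(3*(4 - 9) - 7*11) = -548468/(3*(-5) - 77) = -548468/(-15 - 77) = -548468/(-92) = -548468*(-1/92) = 137117/23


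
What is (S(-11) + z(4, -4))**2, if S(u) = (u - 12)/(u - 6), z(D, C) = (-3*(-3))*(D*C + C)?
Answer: 9223369/289 ≈ 31915.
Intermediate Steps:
z(D, C) = 9*C + 9*C*D (z(D, C) = 9*(C*D + C) = 9*(C + C*D) = 9*C + 9*C*D)
S(u) = (-12 + u)/(-6 + u)
(S(-11) + z(4, -4))**2 = ((-12 - 11)/(-6 - 11) + 9*(-4)*(1 + 4))**2 = (-23/(-17) + 9*(-4)*5)**2 = (-1/17*(-23) - 180)**2 = (23/17 - 180)**2 = (-3037/17)**2 = 9223369/289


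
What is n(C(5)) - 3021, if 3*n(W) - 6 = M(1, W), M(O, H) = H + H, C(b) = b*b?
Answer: -9007/3 ≈ -3002.3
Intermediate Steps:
C(b) = b**2
M(O, H) = 2*H
n(W) = 2 + 2*W/3 (n(W) = 2 + (2*W)/3 = 2 + 2*W/3)
n(C(5)) - 3021 = (2 + (2/3)*5**2) - 3021 = (2 + (2/3)*25) - 3021 = (2 + 50/3) - 3021 = 56/3 - 3021 = -9007/3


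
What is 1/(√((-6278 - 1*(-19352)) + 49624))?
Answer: √62698/62698 ≈ 0.0039937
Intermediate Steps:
1/(√((-6278 - 1*(-19352)) + 49624)) = 1/(√((-6278 + 19352) + 49624)) = 1/(√(13074 + 49624)) = 1/(√62698) = √62698/62698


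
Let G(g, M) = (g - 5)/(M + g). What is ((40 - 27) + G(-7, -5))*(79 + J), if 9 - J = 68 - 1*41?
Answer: 854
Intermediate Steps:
G(g, M) = (-5 + g)/(M + g)
J = -18 (J = 9 - (68 - 1*41) = 9 - (68 - 41) = 9 - 1*27 = 9 - 27 = -18)
((40 - 27) + G(-7, -5))*(79 + J) = ((40 - 27) + (-5 - 7)/(-5 - 7))*(79 - 18) = (13 - 12/(-12))*61 = (13 - 1/12*(-12))*61 = (13 + 1)*61 = 14*61 = 854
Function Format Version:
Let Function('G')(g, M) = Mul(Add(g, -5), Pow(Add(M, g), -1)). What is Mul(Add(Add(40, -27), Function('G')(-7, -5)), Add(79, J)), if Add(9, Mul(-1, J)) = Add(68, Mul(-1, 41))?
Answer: 854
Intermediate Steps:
Function('G')(g, M) = Mul(Pow(Add(M, g), -1), Add(-5, g)) (Function('G')(g, M) = Mul(Add(-5, g), Pow(Add(M, g), -1)) = Mul(Pow(Add(M, g), -1), Add(-5, g)))
J = -18 (J = Add(9, Mul(-1, Add(68, Mul(-1, 41)))) = Add(9, Mul(-1, Add(68, -41))) = Add(9, Mul(-1, 27)) = Add(9, -27) = -18)
Mul(Add(Add(40, -27), Function('G')(-7, -5)), Add(79, J)) = Mul(Add(Add(40, -27), Mul(Pow(Add(-5, -7), -1), Add(-5, -7))), Add(79, -18)) = Mul(Add(13, Mul(Pow(-12, -1), -12)), 61) = Mul(Add(13, Mul(Rational(-1, 12), -12)), 61) = Mul(Add(13, 1), 61) = Mul(14, 61) = 854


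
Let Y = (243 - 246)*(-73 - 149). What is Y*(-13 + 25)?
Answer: 7992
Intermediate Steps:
Y = 666 (Y = -3*(-222) = 666)
Y*(-13 + 25) = 666*(-13 + 25) = 666*12 = 7992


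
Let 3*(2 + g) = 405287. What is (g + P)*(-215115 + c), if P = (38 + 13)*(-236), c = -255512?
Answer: -173742781471/3 ≈ -5.7914e+10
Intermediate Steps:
g = 405281/3 (g = -2 + (⅓)*405287 = -2 + 405287/3 = 405281/3 ≈ 1.3509e+5)
P = -12036 (P = 51*(-236) = -12036)
(g + P)*(-215115 + c) = (405281/3 - 12036)*(-215115 - 255512) = (369173/3)*(-470627) = -173742781471/3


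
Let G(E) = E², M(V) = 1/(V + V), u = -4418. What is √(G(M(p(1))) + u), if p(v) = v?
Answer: I*√17671/2 ≈ 66.466*I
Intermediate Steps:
M(V) = 1/(2*V)
√(G(M(p(1))) + u) = √(((½)/1)² - 4418) = √(((½)*1)² - 4418) = √((½)² - 4418) = √(¼ - 4418) = √(-17671/4) = I*√17671/2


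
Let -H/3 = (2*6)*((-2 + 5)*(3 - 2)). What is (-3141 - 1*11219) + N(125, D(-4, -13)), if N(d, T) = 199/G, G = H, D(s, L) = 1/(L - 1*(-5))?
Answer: -1551079/108 ≈ -14362.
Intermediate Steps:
H = -108 (H = -3*2*6*(-2 + 5)*(3 - 2) = -36*3*1 = -36*3 = -3*36 = -108)
D(s, L) = 1/(5 + L) (D(s, L) = 1/(L + 5) = 1/(5 + L))
G = -108
N(d, T) = -199/108 (N(d, T) = 199/(-108) = 199*(-1/108) = -199/108)
(-3141 - 1*11219) + N(125, D(-4, -13)) = (-3141 - 1*11219) - 199/108 = (-3141 - 11219) - 199/108 = -14360 - 199/108 = -1551079/108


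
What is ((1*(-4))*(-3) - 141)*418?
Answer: -53922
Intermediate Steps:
((1*(-4))*(-3) - 141)*418 = (-4*(-3) - 141)*418 = (12 - 141)*418 = -129*418 = -53922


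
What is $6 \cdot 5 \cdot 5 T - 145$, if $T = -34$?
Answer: $-5245$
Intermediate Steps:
$6 \cdot 5 \cdot 5 T - 145 = 6 \cdot 5 \cdot 5 \left(-34\right) - 145 = 30 \cdot 5 \left(-34\right) - 145 = 150 \left(-34\right) - 145 = -5100 - 145 = -5245$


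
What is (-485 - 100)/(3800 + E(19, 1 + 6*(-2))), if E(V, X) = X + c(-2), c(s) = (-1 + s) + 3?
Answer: -65/421 ≈ -0.15439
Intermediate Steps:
c(s) = 2 + s
E(V, X) = X (E(V, X) = X + (2 - 2) = X + 0 = X)
(-485 - 100)/(3800 + E(19, 1 + 6*(-2))) = (-485 - 100)/(3800 + (1 + 6*(-2))) = -585/(3800 + (1 - 12)) = -585/(3800 - 11) = -585/3789 = -585*1/3789 = -65/421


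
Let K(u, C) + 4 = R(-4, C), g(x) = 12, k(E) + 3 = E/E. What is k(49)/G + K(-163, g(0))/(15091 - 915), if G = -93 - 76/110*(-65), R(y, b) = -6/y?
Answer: 621099/14998208 ≈ 0.041412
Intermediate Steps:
k(E) = -2 (k(E) = -3 + E/E = -3 + 1 = -2)
K(u, C) = -5/2 (K(u, C) = -4 - 6/(-4) = -4 - 6*(-1/4) = -4 + 3/2 = -5/2)
G = -529/11 (G = -93 - 76*1/110*(-65) = -93 - 38/55*(-65) = -93 + 494/11 = -529/11 ≈ -48.091)
k(49)/G + K(-163, g(0))/(15091 - 915) = -2/(-529/11) - 5/(2*(15091 - 915)) = -2*(-11/529) - 5/2/14176 = 22/529 - 5/2*1/14176 = 22/529 - 5/28352 = 621099/14998208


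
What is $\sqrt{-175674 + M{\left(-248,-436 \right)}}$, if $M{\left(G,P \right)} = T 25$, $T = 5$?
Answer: $i \sqrt{175549} \approx 418.99 i$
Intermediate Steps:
$M{\left(G,P \right)} = 125$ ($M{\left(G,P \right)} = 5 \cdot 25 = 125$)
$\sqrt{-175674 + M{\left(-248,-436 \right)}} = \sqrt{-175674 + 125} = \sqrt{-175549} = i \sqrt{175549}$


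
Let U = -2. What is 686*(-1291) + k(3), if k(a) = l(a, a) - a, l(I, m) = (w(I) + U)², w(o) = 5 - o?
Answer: -885629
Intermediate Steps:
l(I, m) = (3 - I)² (l(I, m) = ((5 - I) - 2)² = (3 - I)²)
k(a) = (-3 + a)² - a
686*(-1291) + k(3) = 686*(-1291) + ((-3 + 3)² - 1*3) = -885626 + (0² - 3) = -885626 + (0 - 3) = -885626 - 3 = -885629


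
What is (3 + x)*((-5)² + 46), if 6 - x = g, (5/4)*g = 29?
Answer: -5041/5 ≈ -1008.2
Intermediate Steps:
g = 116/5 (g = (⅘)*29 = 116/5 ≈ 23.200)
x = -86/5 (x = 6 - 1*116/5 = 6 - 116/5 = -86/5 ≈ -17.200)
(3 + x)*((-5)² + 46) = (3 - 86/5)*((-5)² + 46) = -71*(25 + 46)/5 = -71/5*71 = -5041/5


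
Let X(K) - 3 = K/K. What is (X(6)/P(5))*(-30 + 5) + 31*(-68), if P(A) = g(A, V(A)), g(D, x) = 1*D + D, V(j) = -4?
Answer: -2118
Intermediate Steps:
X(K) = 4 (X(K) = 3 + K/K = 3 + 1 = 4)
g(D, x) = 2*D (g(D, x) = D + D = 2*D)
P(A) = 2*A
(X(6)/P(5))*(-30 + 5) + 31*(-68) = (4/((2*5)))*(-30 + 5) + 31*(-68) = (4/10)*(-25) - 2108 = (4*(⅒))*(-25) - 2108 = (⅖)*(-25) - 2108 = -10 - 2108 = -2118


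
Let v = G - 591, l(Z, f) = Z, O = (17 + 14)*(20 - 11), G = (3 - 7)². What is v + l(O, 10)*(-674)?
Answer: -188621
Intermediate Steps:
G = 16 (G = (-4)² = 16)
O = 279 (O = 31*9 = 279)
v = -575 (v = 16 - 591 = -575)
v + l(O, 10)*(-674) = -575 + 279*(-674) = -575 - 188046 = -188621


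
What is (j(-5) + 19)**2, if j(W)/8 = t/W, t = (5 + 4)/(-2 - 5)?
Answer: 543169/1225 ≈ 443.40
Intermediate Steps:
t = -9/7 (t = 9/(-7) = 9*(-1/7) = -9/7 ≈ -1.2857)
j(W) = -72/(7*W) (j(W) = 8*(-9/(7*W)) = -72/(7*W))
(j(-5) + 19)**2 = (-72/7/(-5) + 19)**2 = (-72/7*(-1/5) + 19)**2 = (72/35 + 19)**2 = (737/35)**2 = 543169/1225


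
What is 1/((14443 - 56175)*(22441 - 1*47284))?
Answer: 1/1036748076 ≈ 9.6455e-10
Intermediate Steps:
1/((14443 - 56175)*(22441 - 1*47284)) = 1/((-41732)*(22441 - 47284)) = -1/41732/(-24843) = -1/41732*(-1/24843) = 1/1036748076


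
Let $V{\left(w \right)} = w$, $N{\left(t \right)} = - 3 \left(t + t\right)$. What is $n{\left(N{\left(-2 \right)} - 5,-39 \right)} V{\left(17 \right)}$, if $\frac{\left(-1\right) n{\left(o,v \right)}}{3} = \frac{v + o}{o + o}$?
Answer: $\frac{816}{7} \approx 116.57$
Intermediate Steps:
$N{\left(t \right)} = - 6 t$ ($N{\left(t \right)} = - 3 \cdot 2 t = - 6 t$)
$n{\left(o,v \right)} = - \frac{3 \left(o + v\right)}{2 o}$ ($n{\left(o,v \right)} = - 3 \frac{v + o}{o + o} = - 3 \frac{o + v}{2 o} = - \frac{3 \left(o + v\right)}{2 o}$)
$n{\left(N{\left(-2 \right)} - 5,-39 \right)} V{\left(17 \right)} = \frac{3 \left(- (\left(-6\right) \left(-2\right) - 5) - -39\right)}{2 \left(\left(-6\right) \left(-2\right) - 5\right)} 17 = \frac{3 \left(- (12 - 5) + 39\right)}{2 \left(12 - 5\right)} 17 = \frac{3 \left(\left(-1\right) 7 + 39\right)}{2 \cdot 7} \cdot 17 = \frac{3}{2} \cdot \frac{1}{7} \left(-7 + 39\right) 17 = \frac{3}{2} \cdot \frac{1}{7} \cdot 32 \cdot 17 = \frac{48}{7} \cdot 17 = \frac{816}{7}$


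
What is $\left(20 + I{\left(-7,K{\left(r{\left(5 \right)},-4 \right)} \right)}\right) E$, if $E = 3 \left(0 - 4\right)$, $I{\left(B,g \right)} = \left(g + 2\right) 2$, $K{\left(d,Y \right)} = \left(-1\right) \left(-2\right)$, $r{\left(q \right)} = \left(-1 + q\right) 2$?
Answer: $-336$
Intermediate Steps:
$r{\left(q \right)} = -2 + 2 q$
$K{\left(d,Y \right)} = 2$
$I{\left(B,g \right)} = 4 + 2 g$ ($I{\left(B,g \right)} = \left(2 + g\right) 2 = 4 + 2 g$)
$E = -12$ ($E = 3 \left(-4\right) = -12$)
$\left(20 + I{\left(-7,K{\left(r{\left(5 \right)},-4 \right)} \right)}\right) E = \left(20 + \left(4 + 2 \cdot 2\right)\right) \left(-12\right) = \left(20 + \left(4 + 4\right)\right) \left(-12\right) = \left(20 + 8\right) \left(-12\right) = 28 \left(-12\right) = -336$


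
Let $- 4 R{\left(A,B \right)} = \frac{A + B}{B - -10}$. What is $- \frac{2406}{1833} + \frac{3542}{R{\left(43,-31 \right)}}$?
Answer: $\frac{15148332}{611} \approx 24793.0$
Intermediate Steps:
$R{\left(A,B \right)} = - \frac{A + B}{4 \left(10 + B\right)}$ ($R{\left(A,B \right)} = - \frac{\left(A + B\right) \frac{1}{B - -10}}{4} = - \frac{\left(A + B\right) \frac{1}{B + 10}}{4} = - \frac{\left(A + B\right) \frac{1}{10 + B}}{4} = - \frac{\frac{1}{10 + B} \left(A + B\right)}{4} = - \frac{A + B}{4 \left(10 + B\right)}$)
$- \frac{2406}{1833} + \frac{3542}{R{\left(43,-31 \right)}} = - \frac{2406}{1833} + \frac{3542}{\frac{1}{4} \frac{1}{10 - 31} \left(\left(-1\right) 43 - -31\right)} = \left(-2406\right) \frac{1}{1833} + \frac{3542}{\frac{1}{4} \frac{1}{-21} \left(-43 + 31\right)} = - \frac{802}{611} + \frac{3542}{\frac{1}{4} \left(- \frac{1}{21}\right) \left(-12\right)} = - \frac{802}{611} + 3542 \frac{1}{\frac{1}{7}} = - \frac{802}{611} + 3542 \cdot 7 = - \frac{802}{611} + 24794 = \frac{15148332}{611}$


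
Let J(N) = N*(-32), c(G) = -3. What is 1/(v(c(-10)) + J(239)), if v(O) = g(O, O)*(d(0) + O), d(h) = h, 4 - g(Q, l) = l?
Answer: -1/7669 ≈ -0.00013040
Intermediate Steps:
J(N) = -32*N
g(Q, l) = 4 - l
v(O) = O*(4 - O) (v(O) = (4 - O)*(0 + O) = (4 - O)*O = O*(4 - O))
1/(v(c(-10)) + J(239)) = 1/(-3*(4 - 1*(-3)) - 32*239) = 1/(-3*(4 + 3) - 7648) = 1/(-3*7 - 7648) = 1/(-21 - 7648) = 1/(-7669) = -1/7669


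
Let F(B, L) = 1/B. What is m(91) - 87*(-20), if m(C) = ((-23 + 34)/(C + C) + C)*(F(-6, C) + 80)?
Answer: 9838547/1092 ≈ 9009.7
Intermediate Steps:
m(C) = 479*C/6 + 5269/(12*C) (m(C) = ((-23 + 34)/(C + C) + C)*(1/(-6) + 80) = (11/((2*C)) + C)*(-1/6 + 80) = (11*(1/(2*C)) + C)*(479/6) = (11/(2*C) + C)*(479/6) = (C + 11/(2*C))*(479/6) = 479*C/6 + 5269/(12*C))
m(91) - 87*(-20) = (479/12)*(11 + 2*91**2)/91 - 87*(-20) = (479/12)*(1/91)*(11 + 2*8281) - 1*(-1740) = (479/12)*(1/91)*(11 + 16562) + 1740 = (479/12)*(1/91)*16573 + 1740 = 7938467/1092 + 1740 = 9838547/1092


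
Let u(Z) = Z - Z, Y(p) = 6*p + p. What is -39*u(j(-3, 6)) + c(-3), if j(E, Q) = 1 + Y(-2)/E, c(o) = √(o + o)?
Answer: I*√6 ≈ 2.4495*I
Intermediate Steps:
Y(p) = 7*p
c(o) = √2*√o (c(o) = √(2*o) = √2*√o)
j(E, Q) = 1 - 14/E (j(E, Q) = 1 + (7*(-2))/E = 1 - 14/E)
u(Z) = 0
-39*u(j(-3, 6)) + c(-3) = -39*0 + √2*√(-3) = 0 + √2*(I*√3) = 0 + I*√6 = I*√6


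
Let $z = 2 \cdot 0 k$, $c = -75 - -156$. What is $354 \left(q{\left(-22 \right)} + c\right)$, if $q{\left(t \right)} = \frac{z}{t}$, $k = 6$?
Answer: $28674$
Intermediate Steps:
$c = 81$ ($c = -75 + 156 = 81$)
$z = 0$ ($z = 2 \cdot 0 \cdot 6 = 0 \cdot 6 = 0$)
$q{\left(t \right)} = 0$ ($q{\left(t \right)} = \frac{0}{t} = 0$)
$354 \left(q{\left(-22 \right)} + c\right) = 354 \left(0 + 81\right) = 354 \cdot 81 = 28674$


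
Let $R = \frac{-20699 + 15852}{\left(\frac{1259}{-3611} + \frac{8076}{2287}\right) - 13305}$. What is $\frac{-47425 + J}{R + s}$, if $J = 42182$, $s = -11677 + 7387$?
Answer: $\frac{575949615008026}{471221434338401} \approx 1.2222$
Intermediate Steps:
$s = -4290$
$R = \frac{40028256379}{109851156782}$ ($R = - \frac{4847}{\left(1259 \left(- \frac{1}{3611}\right) + 8076 \cdot \frac{1}{2287}\right) - 13305} = - \frac{4847}{\left(- \frac{1259}{3611} + \frac{8076}{2287}\right) - 13305} = - \frac{4847}{\frac{26283103}{8258357} - 13305} = - \frac{4847}{- \frac{109851156782}{8258357}} = \left(-4847\right) \left(- \frac{8258357}{109851156782}\right) = \frac{40028256379}{109851156782} \approx 0.36439$)
$\frac{-47425 + J}{R + s} = \frac{-47425 + 42182}{\frac{40028256379}{109851156782} - 4290} = - \frac{5243}{- \frac{471221434338401}{109851156782}} = \left(-5243\right) \left(- \frac{109851156782}{471221434338401}\right) = \frac{575949615008026}{471221434338401}$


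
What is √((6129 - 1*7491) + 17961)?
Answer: √16599 ≈ 128.84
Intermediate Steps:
√((6129 - 1*7491) + 17961) = √((6129 - 7491) + 17961) = √(-1362 + 17961) = √16599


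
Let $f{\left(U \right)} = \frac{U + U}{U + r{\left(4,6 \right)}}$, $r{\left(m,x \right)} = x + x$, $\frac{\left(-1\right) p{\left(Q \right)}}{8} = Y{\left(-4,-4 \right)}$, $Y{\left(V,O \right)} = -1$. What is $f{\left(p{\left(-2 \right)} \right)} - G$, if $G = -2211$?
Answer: $\frac{11059}{5} \approx 2211.8$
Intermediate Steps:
$p{\left(Q \right)} = 8$ ($p{\left(Q \right)} = \left(-8\right) \left(-1\right) = 8$)
$r{\left(m,x \right)} = 2 x$
$f{\left(U \right)} = \frac{2 U}{12 + U}$ ($f{\left(U \right)} = \frac{U + U}{U + 2 \cdot 6} = \frac{2 U}{U + 12} = \frac{2 U}{12 + U}$)
$f{\left(p{\left(-2 \right)} \right)} - G = 2 \cdot 8 \frac{1}{12 + 8} - -2211 = 2 \cdot 8 \cdot \frac{1}{20} + 2211 = \frac{4}{5} + 2211 = \frac{11059}{5}$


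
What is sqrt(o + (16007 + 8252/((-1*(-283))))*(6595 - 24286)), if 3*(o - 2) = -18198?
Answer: I*sqrt(22721389700545)/283 ≈ 16843.0*I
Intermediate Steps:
o = -6064 (o = 2 + (1/3)*(-18198) = 2 - 6066 = -6064)
sqrt(o + (16007 + 8252/((-1*(-283))))*(6595 - 24286)) = sqrt(-6064 + (16007 + 8252/((-1*(-283))))*(6595 - 24286)) = sqrt(-6064 + (16007 + 8252/283)*(-17691)) = sqrt(-6064 + (4538233/283)*(-17691)) = sqrt(-6064 - 80285880003/283) = sqrt(-80287596115/283) = I*sqrt(22721389700545)/283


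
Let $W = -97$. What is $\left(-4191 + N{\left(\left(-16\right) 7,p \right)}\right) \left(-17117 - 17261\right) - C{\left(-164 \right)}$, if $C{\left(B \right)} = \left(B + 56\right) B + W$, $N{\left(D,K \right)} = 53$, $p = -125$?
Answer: $142238549$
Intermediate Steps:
$C{\left(B \right)} = -97 + B \left(56 + B\right)$ ($C{\left(B \right)} = \left(B + 56\right) B - 97 = \left(56 + B\right) B - 97 = B \left(56 + B\right) - 97 = -97 + B \left(56 + B\right)$)
$\left(-4191 + N{\left(\left(-16\right) 7,p \right)}\right) \left(-17117 - 17261\right) - C{\left(-164 \right)} = \left(-4191 + 53\right) \left(-17117 - 17261\right) - \left(-97 + \left(-164\right)^{2} + 56 \left(-164\right)\right) = \left(-4138\right) \left(-34378\right) - \left(-97 + 26896 - 9184\right) = 142256164 - 17615 = 142238549$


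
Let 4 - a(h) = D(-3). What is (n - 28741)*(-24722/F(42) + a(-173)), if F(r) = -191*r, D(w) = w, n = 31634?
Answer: 116987134/4011 ≈ 29167.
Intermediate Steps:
a(h) = 7 (a(h) = 4 - 1*(-3) = 4 + 3 = 7)
(n - 28741)*(-24722/F(42) + a(-173)) = (31634 - 28741)*(-24722/((-191*42)) + 7) = 2893*(-24722/(-8022) + 7) = 2893*(-24722*(-1/8022) + 7) = 2893*(12361/4011 + 7) = 2893*(40438/4011) = 116987134/4011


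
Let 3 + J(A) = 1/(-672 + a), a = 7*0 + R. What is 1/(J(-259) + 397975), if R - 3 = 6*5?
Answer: 639/254304107 ≈ 2.5127e-6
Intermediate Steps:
R = 33 (R = 3 + 6*5 = 3 + 30 = 33)
a = 33 (a = 7*0 + 33 = 0 + 33 = 33)
J(A) = -1918/639 (J(A) = -3 + 1/(-672 + 33) = -3 + 1/(-639) = -3 - 1/639 = -1918/639)
1/(J(-259) + 397975) = 1/(-1918/639 + 397975) = 1/(254304107/639) = 639/254304107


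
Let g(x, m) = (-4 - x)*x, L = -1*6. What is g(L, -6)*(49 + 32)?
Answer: -972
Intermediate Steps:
L = -6
g(x, m) = x*(-4 - x)
g(L, -6)*(49 + 32) = (-1*(-6)*(4 - 6))*(49 + 32) = -1*(-6)*(-2)*81 = -12*81 = -972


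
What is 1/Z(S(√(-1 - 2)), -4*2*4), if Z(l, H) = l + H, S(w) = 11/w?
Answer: -96/3193 + 11*I*√3/3193 ≈ -0.030066 + 0.005967*I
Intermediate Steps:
Z(l, H) = H + l
1/Z(S(√(-1 - 2)), -4*2*4) = 1/(-4*2*4 + 11/(√(-1 - 2))) = 1/(-8*4 + 11/(√(-3))) = 1/(-32 + 11/((I*√3))) = 1/(-32 + 11*(-I*√3/3)) = 1/(-32 - 11*I*√3/3)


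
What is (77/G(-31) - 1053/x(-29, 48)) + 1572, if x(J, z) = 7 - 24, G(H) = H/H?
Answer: 29086/17 ≈ 1710.9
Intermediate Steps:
G(H) = 1
x(J, z) = -17
(77/G(-31) - 1053/x(-29, 48)) + 1572 = (77/1 - 1053/(-17)) + 1572 = (77*1 - 1053*(-1/17)) + 1572 = (77 + 1053/17) + 1572 = 2362/17 + 1572 = 29086/17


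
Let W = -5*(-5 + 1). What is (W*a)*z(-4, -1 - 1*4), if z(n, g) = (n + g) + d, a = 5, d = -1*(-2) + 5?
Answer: -200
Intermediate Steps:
d = 7 (d = 2 + 5 = 7)
z(n, g) = 7 + g + n (z(n, g) = (n + g) + 7 = (g + n) + 7 = 7 + g + n)
W = 20 (W = -5*(-4) = 20)
(W*a)*z(-4, -1 - 1*4) = (20*5)*(7 + (-1 - 1*4) - 4) = 100*(7 + (-1 - 4) - 4) = 100*(7 - 5 - 4) = 100*(-2) = -200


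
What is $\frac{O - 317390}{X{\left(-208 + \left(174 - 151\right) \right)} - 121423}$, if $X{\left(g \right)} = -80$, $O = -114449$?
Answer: $\frac{431839}{121503} \approx 3.5541$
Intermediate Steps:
$\frac{O - 317390}{X{\left(-208 + \left(174 - 151\right) \right)} - 121423} = \frac{-114449 - 317390}{-80 - 121423} = - \frac{431839}{-121503} = \left(-431839\right) \left(- \frac{1}{121503}\right) = \frac{431839}{121503}$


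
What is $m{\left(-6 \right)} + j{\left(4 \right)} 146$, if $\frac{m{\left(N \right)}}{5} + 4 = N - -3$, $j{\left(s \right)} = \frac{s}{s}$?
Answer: $111$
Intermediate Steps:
$j{\left(s \right)} = 1$
$m{\left(N \right)} = -5 + 5 N$ ($m{\left(N \right)} = -20 + 5 \left(N - -3\right) = -20 + 5 \left(N + 3\right) = -20 + 5 \left(3 + N\right) = -20 + \left(15 + 5 N\right) = -5 + 5 N$)
$m{\left(-6 \right)} + j{\left(4 \right)} 146 = \left(-5 + 5 \left(-6\right)\right) + 1 \cdot 146 = \left(-5 - 30\right) + 146 = -35 + 146 = 111$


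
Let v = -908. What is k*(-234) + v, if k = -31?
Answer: 6346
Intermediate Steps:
k*(-234) + v = -31*(-234) - 908 = 7254 - 908 = 6346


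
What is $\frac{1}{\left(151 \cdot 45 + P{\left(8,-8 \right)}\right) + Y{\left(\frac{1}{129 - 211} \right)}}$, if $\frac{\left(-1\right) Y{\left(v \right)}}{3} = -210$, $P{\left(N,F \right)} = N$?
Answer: $\frac{1}{7433} \approx 0.00013454$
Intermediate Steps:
$Y{\left(v \right)} = 630$ ($Y{\left(v \right)} = \left(-3\right) \left(-210\right) = 630$)
$\frac{1}{\left(151 \cdot 45 + P{\left(8,-8 \right)}\right) + Y{\left(\frac{1}{129 - 211} \right)}} = \frac{1}{\left(151 \cdot 45 + 8\right) + 630} = \frac{1}{\left(6795 + 8\right) + 630} = \frac{1}{6803 + 630} = \frac{1}{7433}$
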